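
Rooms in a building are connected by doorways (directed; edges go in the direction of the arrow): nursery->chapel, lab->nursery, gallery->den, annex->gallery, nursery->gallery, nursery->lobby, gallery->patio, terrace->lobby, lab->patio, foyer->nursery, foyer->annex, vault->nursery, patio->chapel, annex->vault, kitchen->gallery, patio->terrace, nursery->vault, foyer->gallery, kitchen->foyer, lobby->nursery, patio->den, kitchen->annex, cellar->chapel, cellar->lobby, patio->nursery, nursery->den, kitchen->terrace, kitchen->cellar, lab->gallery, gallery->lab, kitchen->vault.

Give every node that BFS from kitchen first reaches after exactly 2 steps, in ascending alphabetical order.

chapel, den, lab, lobby, nursery, patio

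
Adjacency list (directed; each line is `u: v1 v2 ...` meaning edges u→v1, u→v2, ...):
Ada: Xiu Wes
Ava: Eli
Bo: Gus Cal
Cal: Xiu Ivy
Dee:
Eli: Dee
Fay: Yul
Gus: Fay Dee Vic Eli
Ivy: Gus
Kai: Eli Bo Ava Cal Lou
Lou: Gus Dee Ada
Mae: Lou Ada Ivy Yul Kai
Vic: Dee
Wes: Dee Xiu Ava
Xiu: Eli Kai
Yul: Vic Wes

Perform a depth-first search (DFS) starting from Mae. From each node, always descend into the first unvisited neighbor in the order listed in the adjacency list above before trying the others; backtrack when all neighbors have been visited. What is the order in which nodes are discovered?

Visit Mae
Mae → Lou
Lou → Gus
Gus → Fay
Fay → Yul
Yul → Vic
Vic → Dee
Yul → Wes
Wes → Xiu
Xiu → Eli
Xiu → Kai
Kai → Bo
Bo → Cal
Cal → Ivy
Kai → Ava
Lou → Ada

Mae -> Lou -> Gus -> Fay -> Yul -> Vic -> Dee -> Wes -> Xiu -> Eli -> Kai -> Bo -> Cal -> Ivy -> Ava -> Ada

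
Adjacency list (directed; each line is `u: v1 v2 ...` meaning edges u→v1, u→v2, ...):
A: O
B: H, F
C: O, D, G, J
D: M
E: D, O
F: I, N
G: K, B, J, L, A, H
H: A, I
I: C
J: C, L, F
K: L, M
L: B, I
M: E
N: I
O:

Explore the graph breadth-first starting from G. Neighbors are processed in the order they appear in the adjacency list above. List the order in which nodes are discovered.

G -> K -> B -> J -> L -> A -> H -> M -> F -> C -> I -> O -> E -> N -> D

Visit G; enqueue K, B, J, L, A, H → queue [K, B, J, L, A, H]
Visit K; enqueue M → queue [B, J, L, A, H, M]
Visit B; enqueue F → queue [J, L, A, H, M, F]
Visit J; enqueue C → queue [L, A, H, M, F, C]
Visit L; enqueue I → queue [A, H, M, F, C, I]
Visit A; enqueue O → queue [H, M, F, C, I, O]
Visit H → queue [M, F, C, I, O]
Visit M; enqueue E → queue [F, C, I, O, E]
Visit F; enqueue N → queue [C, I, O, E, N]
Visit C; enqueue D → queue [I, O, E, N, D]
Visit I → queue [O, E, N, D]
Visit O → queue [E, N, D]
Visit E → queue [N, D]
Visit N → queue [D]
Visit D → queue []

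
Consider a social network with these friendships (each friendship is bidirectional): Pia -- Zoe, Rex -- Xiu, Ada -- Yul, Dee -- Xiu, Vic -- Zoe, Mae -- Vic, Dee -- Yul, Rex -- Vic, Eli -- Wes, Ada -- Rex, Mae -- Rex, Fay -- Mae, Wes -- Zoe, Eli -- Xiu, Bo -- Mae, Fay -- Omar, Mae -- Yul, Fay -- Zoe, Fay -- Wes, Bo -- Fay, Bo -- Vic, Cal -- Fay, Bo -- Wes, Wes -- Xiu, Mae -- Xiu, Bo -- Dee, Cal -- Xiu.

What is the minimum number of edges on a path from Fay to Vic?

2

Level 0: Fay
Level 1: Bo, Cal, Mae, Omar, Wes, Zoe
Level 2: Dee, Eli, Pia, Rex, Vic, Xiu, Yul
Level 3: Ada
Vic first appears at level 2.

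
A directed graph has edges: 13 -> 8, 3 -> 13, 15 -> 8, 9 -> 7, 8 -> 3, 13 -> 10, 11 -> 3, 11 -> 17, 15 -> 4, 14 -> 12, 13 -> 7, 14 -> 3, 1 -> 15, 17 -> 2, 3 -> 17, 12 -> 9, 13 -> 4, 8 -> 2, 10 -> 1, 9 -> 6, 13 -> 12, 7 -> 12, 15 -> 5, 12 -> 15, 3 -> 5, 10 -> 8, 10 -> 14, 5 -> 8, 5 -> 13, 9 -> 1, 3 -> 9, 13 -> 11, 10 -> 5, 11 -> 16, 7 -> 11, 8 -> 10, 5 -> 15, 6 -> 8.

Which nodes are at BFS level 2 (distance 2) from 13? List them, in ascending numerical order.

1, 2, 3, 5, 9, 14, 15, 16, 17

Level 0: 13
Level 1: 4, 7, 8, 10, 11, 12
Level 2: 1, 2, 3, 5, 9, 14, 15, 16, 17
Level 3: 6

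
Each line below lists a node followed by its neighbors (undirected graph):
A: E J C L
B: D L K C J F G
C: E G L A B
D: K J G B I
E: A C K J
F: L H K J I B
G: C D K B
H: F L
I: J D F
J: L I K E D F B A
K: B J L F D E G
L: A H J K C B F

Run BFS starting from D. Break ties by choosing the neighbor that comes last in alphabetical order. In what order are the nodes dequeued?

D K J I G B L F E A C H

Visit D; enqueue K, J, I, G, B → queue [K, J, I, G, B]
Visit K; enqueue L, F, E → queue [J, I, G, B, L, F, E]
Visit J; enqueue A → queue [I, G, B, L, F, E, A]
Visit I → queue [G, B, L, F, E, A]
Visit G; enqueue C → queue [B, L, F, E, A, C]
Visit B → queue [L, F, E, A, C]
Visit L; enqueue H → queue [F, E, A, C, H]
Visit F → queue [E, A, C, H]
Visit E → queue [A, C, H]
Visit A → queue [C, H]
Visit C → queue [H]
Visit H → queue []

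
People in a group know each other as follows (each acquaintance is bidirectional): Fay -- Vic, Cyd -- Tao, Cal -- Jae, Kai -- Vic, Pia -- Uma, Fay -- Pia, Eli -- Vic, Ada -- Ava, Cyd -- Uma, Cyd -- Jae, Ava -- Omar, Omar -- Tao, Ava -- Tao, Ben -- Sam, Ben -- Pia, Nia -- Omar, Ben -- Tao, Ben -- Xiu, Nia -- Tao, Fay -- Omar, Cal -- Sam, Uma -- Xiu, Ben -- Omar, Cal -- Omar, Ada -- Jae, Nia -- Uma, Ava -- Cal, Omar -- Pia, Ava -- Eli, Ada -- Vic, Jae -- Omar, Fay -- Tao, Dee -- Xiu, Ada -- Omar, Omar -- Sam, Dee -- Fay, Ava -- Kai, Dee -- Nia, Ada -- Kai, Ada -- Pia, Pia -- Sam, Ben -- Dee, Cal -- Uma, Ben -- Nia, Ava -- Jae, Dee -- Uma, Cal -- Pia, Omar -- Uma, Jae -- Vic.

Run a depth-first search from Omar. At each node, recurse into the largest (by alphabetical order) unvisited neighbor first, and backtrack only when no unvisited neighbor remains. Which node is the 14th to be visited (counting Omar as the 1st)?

Visit Omar
Omar → Uma
Uma → Xiu
Xiu → Dee
Dee → Nia
Nia → Tao
Tao → Fay
Fay → Vic
Vic → Kai
Kai → Ava
Ava → Jae
Jae → Cyd
Jae → Cal
Cal → Sam
Sam → Pia
Pia → Ben
Pia → Ada
Ava → Eli

Visit order: Omar, Uma, Xiu, Dee, Nia, Tao, Fay, Vic, Kai, Ava, Jae, Cyd, Cal, Sam, Pia, Ben, Ada, Eli

Sam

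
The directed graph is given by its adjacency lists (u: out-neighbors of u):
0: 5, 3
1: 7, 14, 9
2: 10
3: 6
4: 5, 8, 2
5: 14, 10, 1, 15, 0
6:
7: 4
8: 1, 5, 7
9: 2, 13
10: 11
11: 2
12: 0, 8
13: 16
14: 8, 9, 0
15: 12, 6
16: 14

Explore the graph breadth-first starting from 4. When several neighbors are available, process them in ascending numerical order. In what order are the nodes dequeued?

4 2 5 8 10 0 1 14 15 7 11 3 9 6 12 13 16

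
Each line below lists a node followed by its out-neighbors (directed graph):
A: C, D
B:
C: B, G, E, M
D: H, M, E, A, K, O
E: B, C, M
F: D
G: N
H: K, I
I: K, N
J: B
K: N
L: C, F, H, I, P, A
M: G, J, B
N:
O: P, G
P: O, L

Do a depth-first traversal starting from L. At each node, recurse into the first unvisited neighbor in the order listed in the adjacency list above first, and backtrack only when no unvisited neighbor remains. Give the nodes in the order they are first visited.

L C B G N E M J F D H K I A O P

Visit L
L → C
C → B
C → G
G → N
C → E
E → M
M → J
L → F
F → D
D → H
H → K
H → I
D → A
D → O
O → P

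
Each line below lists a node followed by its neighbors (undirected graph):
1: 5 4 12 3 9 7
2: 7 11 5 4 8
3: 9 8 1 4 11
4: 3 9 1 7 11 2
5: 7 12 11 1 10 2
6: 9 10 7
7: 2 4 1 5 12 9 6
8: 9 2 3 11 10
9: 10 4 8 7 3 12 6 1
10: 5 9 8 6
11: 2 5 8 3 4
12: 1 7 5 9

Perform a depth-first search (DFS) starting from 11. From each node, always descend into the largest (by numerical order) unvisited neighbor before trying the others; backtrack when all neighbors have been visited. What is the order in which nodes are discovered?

Visit 11
11 → 8
8 → 10
10 → 9
9 → 12
12 → 7
7 → 6
7 → 5
5 → 2
2 → 4
4 → 3
3 → 1

11 -> 8 -> 10 -> 9 -> 12 -> 7 -> 6 -> 5 -> 2 -> 4 -> 3 -> 1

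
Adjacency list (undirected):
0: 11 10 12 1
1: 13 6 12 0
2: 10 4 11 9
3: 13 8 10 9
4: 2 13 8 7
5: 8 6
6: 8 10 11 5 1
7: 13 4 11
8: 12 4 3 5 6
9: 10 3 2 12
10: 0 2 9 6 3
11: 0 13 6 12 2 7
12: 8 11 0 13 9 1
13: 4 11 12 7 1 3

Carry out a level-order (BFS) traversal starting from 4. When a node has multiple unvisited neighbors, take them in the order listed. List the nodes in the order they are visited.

Visit 4; enqueue 2, 13, 8, 7 → queue [2, 13, 8, 7]
Visit 2; enqueue 10, 11, 9 → queue [13, 8, 7, 10, 11, 9]
Visit 13; enqueue 12, 1, 3 → queue [8, 7, 10, 11, 9, 12, 1, 3]
Visit 8; enqueue 5, 6 → queue [7, 10, 11, 9, 12, 1, 3, 5, 6]
Visit 7 → queue [10, 11, 9, 12, 1, 3, 5, 6]
Visit 10; enqueue 0 → queue [11, 9, 12, 1, 3, 5, 6, 0]
Visit 11 → queue [9, 12, 1, 3, 5, 6, 0]
Visit 9 → queue [12, 1, 3, 5, 6, 0]
Visit 12 → queue [1, 3, 5, 6, 0]
Visit 1 → queue [3, 5, 6, 0]
Visit 3 → queue [5, 6, 0]
Visit 5 → queue [6, 0]
Visit 6 → queue [0]
Visit 0 → queue []

4 2 13 8 7 10 11 9 12 1 3 5 6 0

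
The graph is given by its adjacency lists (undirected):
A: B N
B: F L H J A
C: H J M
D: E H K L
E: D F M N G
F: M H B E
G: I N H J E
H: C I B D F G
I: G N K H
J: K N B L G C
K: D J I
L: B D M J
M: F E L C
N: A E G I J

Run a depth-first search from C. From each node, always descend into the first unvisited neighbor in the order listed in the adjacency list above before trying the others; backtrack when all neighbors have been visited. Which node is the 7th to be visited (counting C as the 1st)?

B

Visit C
C → H
H → I
I → G
G → N
N → A
A → B
B → F
F → M
M → E
E → D
D → K
K → J
J → L

Visit order: C, H, I, G, N, A, B, F, M, E, D, K, J, L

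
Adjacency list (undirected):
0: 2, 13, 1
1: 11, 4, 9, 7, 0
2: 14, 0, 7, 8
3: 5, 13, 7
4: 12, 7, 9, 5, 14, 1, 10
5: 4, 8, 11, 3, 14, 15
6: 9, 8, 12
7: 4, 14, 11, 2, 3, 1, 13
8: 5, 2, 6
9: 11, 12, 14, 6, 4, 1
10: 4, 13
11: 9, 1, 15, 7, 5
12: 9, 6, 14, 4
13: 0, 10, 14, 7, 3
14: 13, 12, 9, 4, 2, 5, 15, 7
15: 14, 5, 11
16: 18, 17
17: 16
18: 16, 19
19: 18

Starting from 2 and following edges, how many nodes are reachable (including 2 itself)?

16

BFS from 2 visits: 2, 14, 0, 7, 8, 13, 12, 9, 4, 5, 15, 1, 11, 3, 6, 10
Reachable nodes: 16 of 20 total.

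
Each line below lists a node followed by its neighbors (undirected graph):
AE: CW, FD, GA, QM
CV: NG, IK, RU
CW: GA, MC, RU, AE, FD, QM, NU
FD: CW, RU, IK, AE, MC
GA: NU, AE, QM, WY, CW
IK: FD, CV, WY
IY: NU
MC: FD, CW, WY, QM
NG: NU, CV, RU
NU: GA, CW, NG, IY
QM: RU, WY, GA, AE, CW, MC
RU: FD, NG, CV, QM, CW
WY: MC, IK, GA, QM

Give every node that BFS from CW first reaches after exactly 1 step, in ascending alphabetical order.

AE, FD, GA, MC, NU, QM, RU

Level 0: CW
Level 1: AE, FD, GA, MC, NU, QM, RU
Level 2: CV, IK, IY, NG, WY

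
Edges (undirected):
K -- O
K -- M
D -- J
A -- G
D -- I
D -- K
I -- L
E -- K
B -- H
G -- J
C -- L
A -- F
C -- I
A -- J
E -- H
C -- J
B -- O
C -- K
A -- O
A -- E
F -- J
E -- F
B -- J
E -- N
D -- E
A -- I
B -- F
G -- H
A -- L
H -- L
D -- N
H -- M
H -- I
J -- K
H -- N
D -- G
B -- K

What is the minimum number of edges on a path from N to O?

3

Level 0: N
Level 1: D, E, H
Level 2: A, B, F, G, I, J, K, L, M
Level 3: C, O
O first appears at level 3.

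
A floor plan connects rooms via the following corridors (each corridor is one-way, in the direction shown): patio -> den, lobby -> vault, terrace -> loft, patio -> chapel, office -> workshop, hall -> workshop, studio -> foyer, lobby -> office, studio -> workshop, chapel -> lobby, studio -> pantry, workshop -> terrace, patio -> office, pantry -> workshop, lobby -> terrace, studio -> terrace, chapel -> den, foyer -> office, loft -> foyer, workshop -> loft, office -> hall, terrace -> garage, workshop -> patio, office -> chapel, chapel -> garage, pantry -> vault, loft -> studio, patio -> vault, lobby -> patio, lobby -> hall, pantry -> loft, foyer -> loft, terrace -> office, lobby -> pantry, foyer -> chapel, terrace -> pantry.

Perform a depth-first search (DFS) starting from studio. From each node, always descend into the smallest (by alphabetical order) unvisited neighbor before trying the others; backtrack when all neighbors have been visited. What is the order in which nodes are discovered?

studio -> foyer -> chapel -> den -> garage -> lobby -> hall -> workshop -> loft -> patio -> office -> vault -> terrace -> pantry

Visit studio
studio → foyer
foyer → chapel
chapel → den
chapel → garage
chapel → lobby
lobby → hall
hall → workshop
workshop → loft
workshop → patio
patio → office
patio → vault
workshop → terrace
terrace → pantry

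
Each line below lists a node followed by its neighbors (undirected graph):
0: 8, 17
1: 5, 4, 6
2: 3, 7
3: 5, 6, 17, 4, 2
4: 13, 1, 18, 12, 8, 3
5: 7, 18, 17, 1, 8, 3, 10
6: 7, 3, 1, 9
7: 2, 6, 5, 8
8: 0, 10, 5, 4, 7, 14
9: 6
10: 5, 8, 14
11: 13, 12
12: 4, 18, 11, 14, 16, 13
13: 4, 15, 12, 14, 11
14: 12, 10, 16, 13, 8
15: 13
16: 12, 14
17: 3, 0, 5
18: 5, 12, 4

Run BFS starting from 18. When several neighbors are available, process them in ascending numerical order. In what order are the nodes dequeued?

18, 4, 5, 12, 1, 3, 8, 13, 7, 10, 17, 11, 14, 16, 6, 2, 0, 15, 9

Visit 18; enqueue 4, 5, 12 → queue [4, 5, 12]
Visit 4; enqueue 1, 3, 8, 13 → queue [5, 12, 1, 3, 8, 13]
Visit 5; enqueue 7, 10, 17 → queue [12, 1, 3, 8, 13, 7, 10, 17]
Visit 12; enqueue 11, 14, 16 → queue [1, 3, 8, 13, 7, 10, 17, 11, 14, 16]
Visit 1; enqueue 6 → queue [3, 8, 13, 7, 10, 17, 11, 14, 16, 6]
Visit 3; enqueue 2 → queue [8, 13, 7, 10, 17, 11, 14, 16, 6, 2]
Visit 8; enqueue 0 → queue [13, 7, 10, 17, 11, 14, 16, 6, 2, 0]
Visit 13; enqueue 15 → queue [7, 10, 17, 11, 14, 16, 6, 2, 0, 15]
Visit 7 → queue [10, 17, 11, 14, 16, 6, 2, 0, 15]
Visit 10 → queue [17, 11, 14, 16, 6, 2, 0, 15]
Visit 17 → queue [11, 14, 16, 6, 2, 0, 15]
Visit 11 → queue [14, 16, 6, 2, 0, 15]
Visit 14 → queue [16, 6, 2, 0, 15]
Visit 16 → queue [6, 2, 0, 15]
Visit 6; enqueue 9 → queue [2, 0, 15, 9]
Visit 2 → queue [0, 15, 9]
Visit 0 → queue [15, 9]
Visit 15 → queue [9]
Visit 9 → queue []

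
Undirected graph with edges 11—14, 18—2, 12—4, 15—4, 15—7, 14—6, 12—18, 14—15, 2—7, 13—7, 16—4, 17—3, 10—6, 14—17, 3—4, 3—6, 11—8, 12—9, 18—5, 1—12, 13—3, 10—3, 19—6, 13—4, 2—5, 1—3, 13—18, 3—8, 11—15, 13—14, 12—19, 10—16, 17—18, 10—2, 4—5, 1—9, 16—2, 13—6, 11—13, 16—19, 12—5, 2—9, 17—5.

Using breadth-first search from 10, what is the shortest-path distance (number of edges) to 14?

2

Level 0: 10
Level 1: 2, 3, 6, 16
Level 2: 1, 4, 5, 7, 8, 9, 13, 14, 17, 18, 19
Level 3: 11, 12, 15
14 first appears at level 2.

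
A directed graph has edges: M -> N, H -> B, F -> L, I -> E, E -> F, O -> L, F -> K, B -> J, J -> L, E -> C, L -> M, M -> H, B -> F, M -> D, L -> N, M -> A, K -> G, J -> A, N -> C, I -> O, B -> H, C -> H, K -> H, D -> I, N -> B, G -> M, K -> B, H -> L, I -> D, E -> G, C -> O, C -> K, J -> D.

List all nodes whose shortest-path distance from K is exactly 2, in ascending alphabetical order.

Level 0: K
Level 1: B, G, H
Level 2: F, J, L, M
Level 3: A, D, N
Level 4: C, I
Level 5: E, O

F, J, L, M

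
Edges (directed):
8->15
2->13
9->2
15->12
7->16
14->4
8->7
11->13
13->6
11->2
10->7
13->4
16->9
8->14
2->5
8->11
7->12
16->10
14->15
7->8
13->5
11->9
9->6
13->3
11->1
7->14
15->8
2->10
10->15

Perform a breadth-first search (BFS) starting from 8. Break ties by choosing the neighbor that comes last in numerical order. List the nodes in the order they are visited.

Visit 8; enqueue 15, 14, 11, 7 → queue [15, 14, 11, 7]
Visit 15; enqueue 12 → queue [14, 11, 7, 12]
Visit 14; enqueue 4 → queue [11, 7, 12, 4]
Visit 11; enqueue 13, 9, 2, 1 → queue [7, 12, 4, 13, 9, 2, 1]
Visit 7; enqueue 16 → queue [12, 4, 13, 9, 2, 1, 16]
Visit 12 → queue [4, 13, 9, 2, 1, 16]
Visit 4 → queue [13, 9, 2, 1, 16]
Visit 13; enqueue 6, 5, 3 → queue [9, 2, 1, 16, 6, 5, 3]
Visit 9 → queue [2, 1, 16, 6, 5, 3]
Visit 2; enqueue 10 → queue [1, 16, 6, 5, 3, 10]
Visit 1 → queue [16, 6, 5, 3, 10]
Visit 16 → queue [6, 5, 3, 10]
Visit 6 → queue [5, 3, 10]
Visit 5 → queue [3, 10]
Visit 3 → queue [10]
Visit 10 → queue []

8 15 14 11 7 12 4 13 9 2 1 16 6 5 3 10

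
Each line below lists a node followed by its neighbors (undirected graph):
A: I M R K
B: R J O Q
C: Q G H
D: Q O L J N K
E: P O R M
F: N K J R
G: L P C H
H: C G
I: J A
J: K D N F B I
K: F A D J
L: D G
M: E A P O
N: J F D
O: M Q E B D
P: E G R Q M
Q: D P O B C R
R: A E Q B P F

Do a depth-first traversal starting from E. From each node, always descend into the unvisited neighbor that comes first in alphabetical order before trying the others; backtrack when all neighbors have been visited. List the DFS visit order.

Visit E
E → M
M → A
A → I
I → J
J → B
B → O
O → D
D → K
K → F
F → N
F → R
R → P
P → G
G → C
C → H
C → Q
G → L

E -> M -> A -> I -> J -> B -> O -> D -> K -> F -> N -> R -> P -> G -> C -> H -> Q -> L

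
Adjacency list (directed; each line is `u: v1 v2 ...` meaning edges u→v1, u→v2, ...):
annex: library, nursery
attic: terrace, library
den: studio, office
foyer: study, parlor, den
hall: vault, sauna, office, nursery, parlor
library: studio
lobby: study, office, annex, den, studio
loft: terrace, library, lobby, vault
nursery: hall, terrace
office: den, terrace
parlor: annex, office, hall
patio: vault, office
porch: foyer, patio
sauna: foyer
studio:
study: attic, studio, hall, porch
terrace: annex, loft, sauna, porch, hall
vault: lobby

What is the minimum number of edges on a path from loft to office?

2

Level 0: loft
Level 1: library, lobby, terrace, vault
Level 2: annex, den, hall, office, porch, sauna, studio, study
Level 3: attic, foyer, nursery, parlor, patio
office first appears at level 2.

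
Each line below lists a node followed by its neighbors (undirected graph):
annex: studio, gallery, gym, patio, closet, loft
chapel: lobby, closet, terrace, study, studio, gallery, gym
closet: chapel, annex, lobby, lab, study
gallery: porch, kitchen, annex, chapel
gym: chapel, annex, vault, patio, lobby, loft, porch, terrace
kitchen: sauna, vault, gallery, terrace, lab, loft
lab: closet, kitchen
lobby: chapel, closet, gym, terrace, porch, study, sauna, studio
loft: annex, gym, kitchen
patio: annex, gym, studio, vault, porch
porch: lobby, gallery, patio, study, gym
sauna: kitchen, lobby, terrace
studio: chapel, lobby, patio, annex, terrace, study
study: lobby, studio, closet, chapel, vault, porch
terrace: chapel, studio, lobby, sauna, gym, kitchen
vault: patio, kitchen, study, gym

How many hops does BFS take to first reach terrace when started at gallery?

Level 0: gallery
Level 1: annex, chapel, kitchen, porch
Level 2: closet, gym, lab, lobby, loft, patio, sauna, studio, study, terrace, vault
terrace first appears at level 2.

2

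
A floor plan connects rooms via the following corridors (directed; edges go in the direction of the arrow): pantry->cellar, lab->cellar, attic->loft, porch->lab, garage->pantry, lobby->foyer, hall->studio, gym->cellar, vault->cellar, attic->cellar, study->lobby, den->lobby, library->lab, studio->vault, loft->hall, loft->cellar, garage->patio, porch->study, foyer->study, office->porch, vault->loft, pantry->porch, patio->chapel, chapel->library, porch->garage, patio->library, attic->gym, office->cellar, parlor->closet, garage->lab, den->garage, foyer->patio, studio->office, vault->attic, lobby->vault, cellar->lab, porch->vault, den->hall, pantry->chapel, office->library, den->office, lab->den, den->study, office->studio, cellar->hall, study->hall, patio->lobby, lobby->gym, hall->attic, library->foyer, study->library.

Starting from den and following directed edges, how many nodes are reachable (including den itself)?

19

BFS from den visits: den, study, office, lobby, hall, garage, library, studio, porch, cellar, vault, gym, foyer, attic, patio, pantry, lab, loft, chapel
Reachable nodes: 19 of 21 total.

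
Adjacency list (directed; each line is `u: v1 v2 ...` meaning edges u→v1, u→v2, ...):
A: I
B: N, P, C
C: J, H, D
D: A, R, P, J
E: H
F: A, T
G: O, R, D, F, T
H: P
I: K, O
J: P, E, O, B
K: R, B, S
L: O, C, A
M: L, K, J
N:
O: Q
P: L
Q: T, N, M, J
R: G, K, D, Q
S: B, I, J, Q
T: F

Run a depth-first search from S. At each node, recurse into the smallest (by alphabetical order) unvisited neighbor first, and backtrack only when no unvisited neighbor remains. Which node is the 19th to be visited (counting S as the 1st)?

Visit S
S → B
B → C
C → D
D → A
A → I
I → K
K → R
R → G
G → F
F → T
G → O
O → Q
Q → J
J → E
E → H
H → P
P → L
Q → M
Q → N

Visit order: S, B, C, D, A, I, K, R, G, F, T, O, Q, J, E, H, P, L, M, N

M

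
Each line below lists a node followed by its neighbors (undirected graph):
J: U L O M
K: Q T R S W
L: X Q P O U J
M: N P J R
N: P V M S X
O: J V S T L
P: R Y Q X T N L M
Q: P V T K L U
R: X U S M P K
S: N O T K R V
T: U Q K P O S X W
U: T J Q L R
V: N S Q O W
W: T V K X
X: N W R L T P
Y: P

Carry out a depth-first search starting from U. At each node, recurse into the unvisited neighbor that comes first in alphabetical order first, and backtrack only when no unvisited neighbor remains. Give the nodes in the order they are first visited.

U, J, L, O, S, K, Q, P, M, N, V, W, T, X, R, Y

Visit U
U → J
J → L
L → O
O → S
S → K
K → Q
Q → P
P → M
M → N
N → V
V → W
W → T
T → X
X → R
P → Y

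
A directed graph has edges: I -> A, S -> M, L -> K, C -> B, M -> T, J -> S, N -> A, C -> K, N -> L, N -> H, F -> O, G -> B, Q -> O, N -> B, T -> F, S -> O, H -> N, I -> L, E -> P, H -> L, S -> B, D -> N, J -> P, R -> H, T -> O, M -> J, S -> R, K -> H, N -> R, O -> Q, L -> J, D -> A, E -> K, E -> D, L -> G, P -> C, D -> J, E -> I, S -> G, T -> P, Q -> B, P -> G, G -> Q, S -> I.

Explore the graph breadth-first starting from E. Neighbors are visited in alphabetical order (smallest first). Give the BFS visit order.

Visit E; enqueue D, I, K, P → queue [D, I, K, P]
Visit D; enqueue A, J, N → queue [I, K, P, A, J, N]
Visit I; enqueue L → queue [K, P, A, J, N, L]
Visit K; enqueue H → queue [P, A, J, N, L, H]
Visit P; enqueue C, G → queue [A, J, N, L, H, C, G]
Visit A → queue [J, N, L, H, C, G]
Visit J; enqueue S → queue [N, L, H, C, G, S]
Visit N; enqueue B, R → queue [L, H, C, G, S, B, R]
Visit L → queue [H, C, G, S, B, R]
Visit H → queue [C, G, S, B, R]
Visit C → queue [G, S, B, R]
Visit G; enqueue Q → queue [S, B, R, Q]
Visit S; enqueue M, O → queue [B, R, Q, M, O]
Visit B → queue [R, Q, M, O]
Visit R → queue [Q, M, O]
Visit Q → queue [M, O]
Visit M; enqueue T → queue [O, T]
Visit O → queue [T]
Visit T; enqueue F → queue [F]
Visit F → queue []

E, D, I, K, P, A, J, N, L, H, C, G, S, B, R, Q, M, O, T, F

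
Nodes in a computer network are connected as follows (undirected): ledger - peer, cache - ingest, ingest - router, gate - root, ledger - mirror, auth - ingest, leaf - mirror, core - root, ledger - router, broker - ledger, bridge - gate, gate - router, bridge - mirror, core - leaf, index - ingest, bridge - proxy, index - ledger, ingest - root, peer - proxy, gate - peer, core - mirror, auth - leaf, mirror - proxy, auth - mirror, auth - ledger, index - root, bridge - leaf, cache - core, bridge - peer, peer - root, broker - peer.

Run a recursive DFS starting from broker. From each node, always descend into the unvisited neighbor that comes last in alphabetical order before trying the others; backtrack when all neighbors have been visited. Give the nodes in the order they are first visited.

broker, peer, root, ingest, router, ledger, mirror, proxy, bridge, leaf, core, cache, auth, gate, index

Visit broker
broker → peer
peer → root
root → ingest
ingest → router
router → ledger
ledger → mirror
mirror → proxy
proxy → bridge
bridge → leaf
leaf → core
core → cache
leaf → auth
bridge → gate
ledger → index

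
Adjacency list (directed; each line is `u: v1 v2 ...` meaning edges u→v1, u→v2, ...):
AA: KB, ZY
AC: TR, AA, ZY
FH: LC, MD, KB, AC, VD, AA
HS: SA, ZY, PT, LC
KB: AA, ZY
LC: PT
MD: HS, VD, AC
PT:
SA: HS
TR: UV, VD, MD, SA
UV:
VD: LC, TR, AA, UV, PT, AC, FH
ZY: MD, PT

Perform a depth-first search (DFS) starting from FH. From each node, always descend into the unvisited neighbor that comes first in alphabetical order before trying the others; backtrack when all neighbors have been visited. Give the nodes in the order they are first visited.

Visit FH
FH → AA
AA → KB
KB → ZY
ZY → MD
MD → AC
AC → TR
TR → SA
SA → HS
HS → LC
LC → PT
TR → UV
TR → VD

FH AA KB ZY MD AC TR SA HS LC PT UV VD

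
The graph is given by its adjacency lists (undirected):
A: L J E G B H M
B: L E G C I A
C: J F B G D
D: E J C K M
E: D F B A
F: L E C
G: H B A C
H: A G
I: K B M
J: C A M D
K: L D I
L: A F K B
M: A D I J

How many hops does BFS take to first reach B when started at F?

2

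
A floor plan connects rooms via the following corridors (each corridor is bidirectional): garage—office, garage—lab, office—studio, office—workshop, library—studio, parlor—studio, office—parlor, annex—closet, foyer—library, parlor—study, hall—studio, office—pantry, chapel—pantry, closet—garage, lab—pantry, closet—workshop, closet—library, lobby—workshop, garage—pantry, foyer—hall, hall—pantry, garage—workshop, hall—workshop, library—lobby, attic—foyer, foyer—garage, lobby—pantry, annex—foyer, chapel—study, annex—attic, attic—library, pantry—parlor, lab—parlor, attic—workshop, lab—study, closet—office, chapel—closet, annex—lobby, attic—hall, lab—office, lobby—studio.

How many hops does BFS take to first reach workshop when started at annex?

2

Level 0: annex
Level 1: attic, closet, foyer, lobby
Level 2: chapel, garage, hall, library, office, pantry, studio, workshop
Level 3: lab, parlor, study
workshop first appears at level 2.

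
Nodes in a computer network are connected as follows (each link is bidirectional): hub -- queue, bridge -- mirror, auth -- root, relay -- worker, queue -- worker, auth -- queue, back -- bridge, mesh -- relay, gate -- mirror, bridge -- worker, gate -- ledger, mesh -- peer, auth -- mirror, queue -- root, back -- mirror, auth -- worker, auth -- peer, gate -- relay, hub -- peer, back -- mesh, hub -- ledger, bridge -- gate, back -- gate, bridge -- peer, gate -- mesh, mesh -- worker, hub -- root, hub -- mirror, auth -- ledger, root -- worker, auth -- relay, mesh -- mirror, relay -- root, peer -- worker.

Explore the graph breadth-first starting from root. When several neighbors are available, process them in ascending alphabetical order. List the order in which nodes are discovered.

Visit root; enqueue auth, hub, queue, relay, worker → queue [auth, hub, queue, relay, worker]
Visit auth; enqueue ledger, mirror, peer → queue [hub, queue, relay, worker, ledger, mirror, peer]
Visit hub → queue [queue, relay, worker, ledger, mirror, peer]
Visit queue → queue [relay, worker, ledger, mirror, peer]
Visit relay; enqueue gate, mesh → queue [worker, ledger, mirror, peer, gate, mesh]
Visit worker; enqueue bridge → queue [ledger, mirror, peer, gate, mesh, bridge]
Visit ledger → queue [mirror, peer, gate, mesh, bridge]
Visit mirror; enqueue back → queue [peer, gate, mesh, bridge, back]
Visit peer → queue [gate, mesh, bridge, back]
Visit gate → queue [mesh, bridge, back]
Visit mesh → queue [bridge, back]
Visit bridge → queue [back]
Visit back → queue []

root → auth → hub → queue → relay → worker → ledger → mirror → peer → gate → mesh → bridge → back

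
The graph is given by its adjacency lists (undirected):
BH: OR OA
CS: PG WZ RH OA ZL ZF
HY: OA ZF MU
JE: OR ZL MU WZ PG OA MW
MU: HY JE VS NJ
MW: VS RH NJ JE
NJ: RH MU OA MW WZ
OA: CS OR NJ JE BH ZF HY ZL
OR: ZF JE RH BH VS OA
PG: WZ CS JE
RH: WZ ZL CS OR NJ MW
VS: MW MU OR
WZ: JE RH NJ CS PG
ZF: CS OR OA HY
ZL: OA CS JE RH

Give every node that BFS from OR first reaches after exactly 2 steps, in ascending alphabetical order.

Level 0: OR
Level 1: BH, JE, OA, RH, VS, ZF
Level 2: CS, HY, MU, MW, NJ, PG, WZ, ZL

CS, HY, MU, MW, NJ, PG, WZ, ZL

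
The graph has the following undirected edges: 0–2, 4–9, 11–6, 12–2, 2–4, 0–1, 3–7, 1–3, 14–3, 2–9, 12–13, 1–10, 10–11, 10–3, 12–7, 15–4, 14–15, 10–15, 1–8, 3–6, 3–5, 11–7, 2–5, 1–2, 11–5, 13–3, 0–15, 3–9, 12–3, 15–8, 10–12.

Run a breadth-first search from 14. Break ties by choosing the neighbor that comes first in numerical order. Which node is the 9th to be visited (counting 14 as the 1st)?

10

Visit 14; enqueue 3, 15 → queue [3, 15]
Visit 3; enqueue 1, 5, 6, 7, 9, 10, 12, 13 → queue [15, 1, 5, 6, 7, 9, 10, 12, 13]
Visit 15; enqueue 0, 4, 8 → queue [1, 5, 6, 7, 9, 10, 12, 13, 0, 4, 8]
Visit 1; enqueue 2 → queue [5, 6, 7, 9, 10, 12, 13, 0, 4, 8, 2]
Visit 5; enqueue 11 → queue [6, 7, 9, 10, 12, 13, 0, 4, 8, 2, 11]
Visit 6 → queue [7, 9, 10, 12, 13, 0, 4, 8, 2, 11]
Visit 7 → queue [9, 10, 12, 13, 0, 4, 8, 2, 11]
Visit 9 → queue [10, 12, 13, 0, 4, 8, 2, 11]
Visit 10 → queue [12, 13, 0, 4, 8, 2, 11]
Visit 12 → queue [13, 0, 4, 8, 2, 11]
Visit 13 → queue [0, 4, 8, 2, 11]
Visit 0 → queue [4, 8, 2, 11]
Visit 4 → queue [8, 2, 11]
Visit 8 → queue [2, 11]
Visit 2 → queue [11]
Visit 11 → queue []

Visit order: 14, 3, 15, 1, 5, 6, 7, 9, 10, 12, 13, 0, 4, 8, 2, 11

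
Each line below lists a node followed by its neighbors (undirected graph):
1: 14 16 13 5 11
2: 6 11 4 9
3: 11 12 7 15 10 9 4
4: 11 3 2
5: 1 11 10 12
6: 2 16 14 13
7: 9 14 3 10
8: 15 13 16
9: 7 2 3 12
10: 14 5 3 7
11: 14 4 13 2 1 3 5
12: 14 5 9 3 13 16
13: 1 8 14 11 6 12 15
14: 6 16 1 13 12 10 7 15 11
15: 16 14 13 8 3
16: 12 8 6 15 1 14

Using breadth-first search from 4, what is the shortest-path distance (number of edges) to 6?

2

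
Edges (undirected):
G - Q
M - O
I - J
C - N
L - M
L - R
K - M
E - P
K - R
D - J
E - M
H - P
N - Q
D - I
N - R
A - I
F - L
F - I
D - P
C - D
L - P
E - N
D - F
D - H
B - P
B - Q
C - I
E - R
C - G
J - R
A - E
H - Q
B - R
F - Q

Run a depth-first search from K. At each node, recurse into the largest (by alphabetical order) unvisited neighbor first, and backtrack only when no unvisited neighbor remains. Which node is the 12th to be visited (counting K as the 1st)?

Visit K
K → R
R → N
N → Q
Q → H
H → P
P → L
L → M
M → O
M → E
E → A
A → I
I → J
J → D
D → F
D → C
C → G
P → B

Visit order: K, R, N, Q, H, P, L, M, O, E, A, I, J, D, F, C, G, B

I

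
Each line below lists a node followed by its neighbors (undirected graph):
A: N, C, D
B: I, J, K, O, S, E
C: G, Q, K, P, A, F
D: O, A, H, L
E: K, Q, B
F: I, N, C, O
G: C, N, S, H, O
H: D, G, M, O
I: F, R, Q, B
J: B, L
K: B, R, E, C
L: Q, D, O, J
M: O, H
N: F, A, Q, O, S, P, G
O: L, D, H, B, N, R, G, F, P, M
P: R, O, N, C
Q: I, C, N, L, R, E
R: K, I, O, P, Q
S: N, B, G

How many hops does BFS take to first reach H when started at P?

2

Level 0: P
Level 1: C, N, O, R
Level 2: A, B, D, F, G, H, I, K, L, M, Q, S
Level 3: E, J
H first appears at level 2.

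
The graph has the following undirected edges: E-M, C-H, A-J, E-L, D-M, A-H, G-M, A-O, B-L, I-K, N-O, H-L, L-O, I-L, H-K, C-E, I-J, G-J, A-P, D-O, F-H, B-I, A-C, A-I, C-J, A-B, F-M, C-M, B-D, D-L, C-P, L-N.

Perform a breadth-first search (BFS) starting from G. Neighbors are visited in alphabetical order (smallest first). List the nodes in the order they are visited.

Visit G; enqueue J, M → queue [J, M]
Visit J; enqueue A, C, I → queue [M, A, C, I]
Visit M; enqueue D, E, F → queue [A, C, I, D, E, F]
Visit A; enqueue B, H, O, P → queue [C, I, D, E, F, B, H, O, P]
Visit C → queue [I, D, E, F, B, H, O, P]
Visit I; enqueue K, L → queue [D, E, F, B, H, O, P, K, L]
Visit D → queue [E, F, B, H, O, P, K, L]
Visit E → queue [F, B, H, O, P, K, L]
Visit F → queue [B, H, O, P, K, L]
Visit B → queue [H, O, P, K, L]
Visit H → queue [O, P, K, L]
Visit O; enqueue N → queue [P, K, L, N]
Visit P → queue [K, L, N]
Visit K → queue [L, N]
Visit L → queue [N]
Visit N → queue []

G -> J -> M -> A -> C -> I -> D -> E -> F -> B -> H -> O -> P -> K -> L -> N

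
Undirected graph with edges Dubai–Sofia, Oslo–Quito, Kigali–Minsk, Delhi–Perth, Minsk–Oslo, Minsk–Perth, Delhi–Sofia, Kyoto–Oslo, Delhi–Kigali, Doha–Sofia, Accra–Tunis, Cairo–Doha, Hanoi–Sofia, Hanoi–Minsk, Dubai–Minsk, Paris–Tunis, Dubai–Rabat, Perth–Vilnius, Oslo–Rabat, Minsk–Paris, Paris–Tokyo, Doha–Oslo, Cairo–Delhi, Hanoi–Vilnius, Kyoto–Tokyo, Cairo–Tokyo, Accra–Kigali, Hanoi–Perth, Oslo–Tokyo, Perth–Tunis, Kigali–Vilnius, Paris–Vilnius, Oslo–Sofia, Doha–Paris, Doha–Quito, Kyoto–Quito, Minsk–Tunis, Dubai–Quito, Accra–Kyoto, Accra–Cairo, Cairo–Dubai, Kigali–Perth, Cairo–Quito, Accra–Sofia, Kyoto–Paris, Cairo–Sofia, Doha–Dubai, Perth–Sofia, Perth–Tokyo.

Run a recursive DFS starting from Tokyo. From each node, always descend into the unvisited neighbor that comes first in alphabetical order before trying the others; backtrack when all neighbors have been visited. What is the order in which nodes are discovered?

Tokyo, Cairo, Accra, Kigali, Delhi, Perth, Hanoi, Minsk, Dubai, Doha, Oslo, Kyoto, Paris, Tunis, Vilnius, Quito, Rabat, Sofia

Visit Tokyo
Tokyo → Cairo
Cairo → Accra
Accra → Kigali
Kigali → Delhi
Delhi → Perth
Perth → Hanoi
Hanoi → Minsk
Minsk → Dubai
Dubai → Doha
Doha → Oslo
Oslo → Kyoto
Kyoto → Paris
Paris → Tunis
Paris → Vilnius
Kyoto → Quito
Oslo → Rabat
Oslo → Sofia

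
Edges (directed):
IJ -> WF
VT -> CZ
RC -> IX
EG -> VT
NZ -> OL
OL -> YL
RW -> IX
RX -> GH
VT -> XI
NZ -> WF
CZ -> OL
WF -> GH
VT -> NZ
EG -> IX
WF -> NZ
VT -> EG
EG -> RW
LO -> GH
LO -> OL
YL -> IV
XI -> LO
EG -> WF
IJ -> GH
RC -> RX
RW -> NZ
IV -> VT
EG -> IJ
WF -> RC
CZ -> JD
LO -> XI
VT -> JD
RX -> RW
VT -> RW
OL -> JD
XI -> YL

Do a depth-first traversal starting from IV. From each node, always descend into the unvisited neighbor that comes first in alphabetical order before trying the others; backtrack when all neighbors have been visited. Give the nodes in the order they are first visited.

Visit IV
IV → VT
VT → CZ
CZ → JD
CZ → OL
OL → YL
VT → EG
EG → IJ
IJ → GH
IJ → WF
WF → NZ
WF → RC
RC → IX
RC → RX
RX → RW
VT → XI
XI → LO

IV → VT → CZ → JD → OL → YL → EG → IJ → GH → WF → NZ → RC → IX → RX → RW → XI → LO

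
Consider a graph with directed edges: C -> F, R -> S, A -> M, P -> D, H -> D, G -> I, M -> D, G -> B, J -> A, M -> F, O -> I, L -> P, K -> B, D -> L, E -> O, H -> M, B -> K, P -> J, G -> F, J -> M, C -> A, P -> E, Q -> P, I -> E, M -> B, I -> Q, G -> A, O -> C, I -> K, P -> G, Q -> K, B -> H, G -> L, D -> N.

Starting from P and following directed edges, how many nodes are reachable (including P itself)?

17

BFS from P visits: P, J, G, E, D, M, A, L, I, F, B, O, N, Q, K, H, C
Reachable nodes: 17 of 19 total.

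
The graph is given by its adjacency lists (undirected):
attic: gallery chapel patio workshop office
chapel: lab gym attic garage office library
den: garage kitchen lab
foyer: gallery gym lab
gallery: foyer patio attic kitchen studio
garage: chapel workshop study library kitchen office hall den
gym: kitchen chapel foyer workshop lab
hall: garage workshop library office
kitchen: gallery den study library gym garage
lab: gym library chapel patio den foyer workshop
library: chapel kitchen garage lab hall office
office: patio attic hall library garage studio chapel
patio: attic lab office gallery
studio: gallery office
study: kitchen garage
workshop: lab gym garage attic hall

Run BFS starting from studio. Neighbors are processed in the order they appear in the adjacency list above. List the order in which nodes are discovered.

Visit studio; enqueue gallery, office → queue [gallery, office]
Visit gallery; enqueue foyer, patio, attic, kitchen → queue [office, foyer, patio, attic, kitchen]
Visit office; enqueue hall, library, garage, chapel → queue [foyer, patio, attic, kitchen, hall, library, garage, chapel]
Visit foyer; enqueue gym, lab → queue [patio, attic, kitchen, hall, library, garage, chapel, gym, lab]
Visit patio → queue [attic, kitchen, hall, library, garage, chapel, gym, lab]
Visit attic; enqueue workshop → queue [kitchen, hall, library, garage, chapel, gym, lab, workshop]
Visit kitchen; enqueue den, study → queue [hall, library, garage, chapel, gym, lab, workshop, den, study]
Visit hall → queue [library, garage, chapel, gym, lab, workshop, den, study]
Visit library → queue [garage, chapel, gym, lab, workshop, den, study]
Visit garage → queue [chapel, gym, lab, workshop, den, study]
Visit chapel → queue [gym, lab, workshop, den, study]
Visit gym → queue [lab, workshop, den, study]
Visit lab → queue [workshop, den, study]
Visit workshop → queue [den, study]
Visit den → queue [study]
Visit study → queue []

studio, gallery, office, foyer, patio, attic, kitchen, hall, library, garage, chapel, gym, lab, workshop, den, study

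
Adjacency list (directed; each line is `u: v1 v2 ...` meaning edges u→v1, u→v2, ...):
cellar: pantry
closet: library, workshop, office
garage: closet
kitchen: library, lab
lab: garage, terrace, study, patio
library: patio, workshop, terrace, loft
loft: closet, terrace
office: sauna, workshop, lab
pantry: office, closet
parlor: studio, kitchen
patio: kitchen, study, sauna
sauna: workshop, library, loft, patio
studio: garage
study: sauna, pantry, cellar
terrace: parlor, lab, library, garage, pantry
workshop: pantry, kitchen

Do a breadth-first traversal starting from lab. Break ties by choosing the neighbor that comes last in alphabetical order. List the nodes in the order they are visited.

lab, terrace, study, patio, garage, parlor, pantry, library, sauna, cellar, kitchen, closet, studio, office, workshop, loft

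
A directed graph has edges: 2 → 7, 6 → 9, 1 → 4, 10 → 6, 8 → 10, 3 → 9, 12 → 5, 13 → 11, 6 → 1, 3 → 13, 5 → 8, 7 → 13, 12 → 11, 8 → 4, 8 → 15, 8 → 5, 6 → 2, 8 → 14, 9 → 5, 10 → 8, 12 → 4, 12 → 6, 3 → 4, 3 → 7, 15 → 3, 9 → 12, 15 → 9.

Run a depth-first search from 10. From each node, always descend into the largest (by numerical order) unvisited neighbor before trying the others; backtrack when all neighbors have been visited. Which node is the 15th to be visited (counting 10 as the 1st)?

Visit 10
10 → 8
8 → 15
15 → 9
9 → 12
12 → 11
12 → 6
6 → 2
2 → 7
7 → 13
6 → 1
1 → 4
12 → 5
15 → 3
8 → 14

Visit order: 10, 8, 15, 9, 12, 11, 6, 2, 7, 13, 1, 4, 5, 3, 14

14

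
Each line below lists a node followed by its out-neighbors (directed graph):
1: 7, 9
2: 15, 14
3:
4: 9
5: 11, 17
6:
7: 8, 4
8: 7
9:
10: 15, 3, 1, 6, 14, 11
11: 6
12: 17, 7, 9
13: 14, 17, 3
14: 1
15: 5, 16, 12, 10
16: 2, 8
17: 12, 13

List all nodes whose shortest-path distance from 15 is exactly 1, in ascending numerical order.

5, 10, 12, 16

Level 0: 15
Level 1: 5, 10, 12, 16
Level 2: 1, 2, 3, 6, 7, 8, 9, 11, 14, 17
Level 3: 4, 13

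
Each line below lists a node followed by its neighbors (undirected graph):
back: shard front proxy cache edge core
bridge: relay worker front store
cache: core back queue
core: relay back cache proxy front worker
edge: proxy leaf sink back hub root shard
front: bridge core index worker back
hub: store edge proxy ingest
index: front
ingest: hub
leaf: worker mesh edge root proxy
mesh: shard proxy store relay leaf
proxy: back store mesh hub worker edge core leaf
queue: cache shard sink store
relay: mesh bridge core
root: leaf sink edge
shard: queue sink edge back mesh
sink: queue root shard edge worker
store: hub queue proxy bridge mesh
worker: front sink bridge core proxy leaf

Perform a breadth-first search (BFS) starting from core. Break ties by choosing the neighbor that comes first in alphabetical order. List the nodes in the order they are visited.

core, back, cache, front, proxy, relay, worker, edge, shard, queue, bridge, index, hub, leaf, mesh, store, sink, root, ingest

Visit core; enqueue back, cache, front, proxy, relay, worker → queue [back, cache, front, proxy, relay, worker]
Visit back; enqueue edge, shard → queue [cache, front, proxy, relay, worker, edge, shard]
Visit cache; enqueue queue → queue [front, proxy, relay, worker, edge, shard, queue]
Visit front; enqueue bridge, index → queue [proxy, relay, worker, edge, shard, queue, bridge, index]
Visit proxy; enqueue hub, leaf, mesh, store → queue [relay, worker, edge, shard, queue, bridge, index, hub, leaf, mesh, store]
Visit relay → queue [worker, edge, shard, queue, bridge, index, hub, leaf, mesh, store]
Visit worker; enqueue sink → queue [edge, shard, queue, bridge, index, hub, leaf, mesh, store, sink]
Visit edge; enqueue root → queue [shard, queue, bridge, index, hub, leaf, mesh, store, sink, root]
Visit shard → queue [queue, bridge, index, hub, leaf, mesh, store, sink, root]
Visit queue → queue [bridge, index, hub, leaf, mesh, store, sink, root]
Visit bridge → queue [index, hub, leaf, mesh, store, sink, root]
Visit index → queue [hub, leaf, mesh, store, sink, root]
Visit hub; enqueue ingest → queue [leaf, mesh, store, sink, root, ingest]
Visit leaf → queue [mesh, store, sink, root, ingest]
Visit mesh → queue [store, sink, root, ingest]
Visit store → queue [sink, root, ingest]
Visit sink → queue [root, ingest]
Visit root → queue [ingest]
Visit ingest → queue []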